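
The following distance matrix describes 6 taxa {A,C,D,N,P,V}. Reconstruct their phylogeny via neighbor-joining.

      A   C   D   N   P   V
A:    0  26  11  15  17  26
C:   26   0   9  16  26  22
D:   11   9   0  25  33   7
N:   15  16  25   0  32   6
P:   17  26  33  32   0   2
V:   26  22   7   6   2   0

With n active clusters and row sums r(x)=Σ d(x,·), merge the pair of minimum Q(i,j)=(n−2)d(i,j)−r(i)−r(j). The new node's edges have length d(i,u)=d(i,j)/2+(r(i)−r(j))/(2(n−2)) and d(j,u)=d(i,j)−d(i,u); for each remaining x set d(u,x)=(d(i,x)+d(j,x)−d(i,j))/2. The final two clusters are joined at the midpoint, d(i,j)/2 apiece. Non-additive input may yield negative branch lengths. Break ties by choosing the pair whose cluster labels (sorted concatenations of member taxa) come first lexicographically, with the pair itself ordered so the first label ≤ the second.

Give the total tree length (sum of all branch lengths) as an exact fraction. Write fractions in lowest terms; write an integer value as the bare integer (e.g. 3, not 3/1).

iteration 1: select P,V (d=2, Q=-165); attach at lengths (55/8, -39/8); label the merged cluster PV
  updated: d(A,PV)=41/2, d(C,PV)=23, d(D,PV)=19, d(N,PV)=18
iteration 2: select C,D (d=9, Q=-111); attach at lengths (37/6, 17/6); label the merged cluster CD
  updated: d(A,CD)=14, d(CD,N)=16, d(CD,PV)=33/2
iteration 3: select A,N (d=15, Q=-137/2); attach at lengths (61/8, 59/8); label the merged cluster AN
  updated: d(AN,CD)=15/2, d(AN,PV)=47/4
iteration 4: select AN,CD (d=15/2, Q=-143/4); attach at lengths (11/8, 49/8); label the merged cluster ACDN
  updated: d(ACDN,PV)=83/8
iteration 5: select ACDN,PV (d=83/8); attach at lengths (83/16, 83/16); label the merged cluster ACDNPV
final tree: (((A:61/8,N:59/8):11/8,(C:37/6,D:17/6):49/8):83/16,(P:55/8,V:-39/8):83/16)
total length: 351/8

351/8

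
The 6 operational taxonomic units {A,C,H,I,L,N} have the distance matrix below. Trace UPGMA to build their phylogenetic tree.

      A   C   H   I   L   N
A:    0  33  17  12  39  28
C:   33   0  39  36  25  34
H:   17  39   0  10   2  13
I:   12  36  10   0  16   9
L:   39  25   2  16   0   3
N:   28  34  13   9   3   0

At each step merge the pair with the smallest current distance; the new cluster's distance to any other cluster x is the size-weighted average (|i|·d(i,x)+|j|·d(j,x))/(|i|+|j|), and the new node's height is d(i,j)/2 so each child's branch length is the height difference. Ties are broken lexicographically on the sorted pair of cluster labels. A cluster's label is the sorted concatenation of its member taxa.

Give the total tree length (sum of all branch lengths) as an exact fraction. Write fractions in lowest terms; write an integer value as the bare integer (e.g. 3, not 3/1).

iteration 1: select H,L (d=2); attach at lengths (1, 1); label the merged cluster HL
  updated: d(A,HL)=28, d(C,HL)=32, d(HL,I)=13, d(HL,N)=8
iteration 2: select HL,N (d=8); attach at lengths (3, 4); label the merged cluster HLN
  updated: d(A,HLN)=28, d(C,HLN)=98/3, d(HLN,I)=35/3
iteration 3: select HLN,I (d=35/3); attach at lengths (11/6, 35/6); label the merged cluster HILN
  updated: d(A,HILN)=24, d(C,HILN)=67/2
iteration 4: select A,HILN (d=24); attach at lengths (12, 37/6); label the merged cluster AHILN
  updated: d(AHILN,C)=167/5
iteration 5: select AHILN,C (d=167/5); attach at lengths (47/10, 167/10); label the merged cluster ACHILN
final tree: ((A:12,(((H:1,L:1):3,N:4):11/6,I:35/6):37/6):47/10,C:167/10)
total length: 1687/30

1687/30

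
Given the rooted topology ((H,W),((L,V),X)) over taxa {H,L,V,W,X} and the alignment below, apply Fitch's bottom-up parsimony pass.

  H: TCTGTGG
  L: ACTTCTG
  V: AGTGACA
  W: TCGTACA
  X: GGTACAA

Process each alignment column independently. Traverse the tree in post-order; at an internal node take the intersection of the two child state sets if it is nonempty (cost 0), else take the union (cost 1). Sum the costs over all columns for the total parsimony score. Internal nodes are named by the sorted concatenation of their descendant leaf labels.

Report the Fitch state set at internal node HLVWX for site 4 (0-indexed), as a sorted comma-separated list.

A,C,T

[col 0] HW: children H:{T}, W:{T} ∩→ {T}; cost 0
[col 0] LV: children L:{A}, V:{A} ∩→ {A}; cost 0
[col 0] LVX: children LV:{A}, X:{G} ∪→ {A,G}; cost 1
[col 0] HLVWX: children HW:{T}, LVX:{A,G} ∪→ {A,G,T}; cost 1
[col 1] HW: children H:{C}, W:{C} ∩→ {C}; cost 0
[col 1] LV: children L:{C}, V:{G} ∪→ {C,G}; cost 1
[col 1] LVX: children LV:{C,G}, X:{G} ∩→ {G}; cost 0
[col 1] HLVWX: children HW:{C}, LVX:{G} ∪→ {C,G}; cost 1
[col 2] HW: children H:{T}, W:{G} ∪→ {G,T}; cost 1
[col 2] LV: children L:{T}, V:{T} ∩→ {T}; cost 0
[col 2] LVX: children LV:{T}, X:{T} ∩→ {T}; cost 0
[col 2] HLVWX: children HW:{G,T}, LVX:{T} ∩→ {T}; cost 0
[col 3] HW: children H:{G}, W:{T} ∪→ {G,T}; cost 1
[col 3] LV: children L:{T}, V:{G} ∪→ {G,T}; cost 1
[col 3] LVX: children LV:{G,T}, X:{A} ∪→ {A,G,T}; cost 1
[col 3] HLVWX: children HW:{G,T}, LVX:{A,G,T} ∩→ {G,T}; cost 0
[col 4] HW: children H:{T}, W:{A} ∪→ {A,T}; cost 1
[col 4] LV: children L:{C}, V:{A} ∪→ {A,C}; cost 1
[col 4] LVX: children LV:{A,C}, X:{C} ∩→ {C}; cost 0
[col 4] HLVWX: children HW:{A,T}, LVX:{C} ∪→ {A,C,T}; cost 1
[col 5] HW: children H:{G}, W:{C} ∪→ {C,G}; cost 1
[col 5] LV: children L:{T}, V:{C} ∪→ {C,T}; cost 1
[col 5] LVX: children LV:{C,T}, X:{A} ∪→ {A,C,T}; cost 1
[col 5] HLVWX: children HW:{C,G}, LVX:{A,C,T} ∩→ {C}; cost 0
[col 6] HW: children H:{G}, W:{A} ∪→ {A,G}; cost 1
[col 6] LV: children L:{G}, V:{A} ∪→ {A,G}; cost 1
[col 6] LVX: children LV:{A,G}, X:{A} ∩→ {A}; cost 0
[col 6] HLVWX: children HW:{A,G}, LVX:{A} ∩→ {A}; cost 0
per-site changes: [2, 2, 1, 3, 3, 3, 2]; total = 16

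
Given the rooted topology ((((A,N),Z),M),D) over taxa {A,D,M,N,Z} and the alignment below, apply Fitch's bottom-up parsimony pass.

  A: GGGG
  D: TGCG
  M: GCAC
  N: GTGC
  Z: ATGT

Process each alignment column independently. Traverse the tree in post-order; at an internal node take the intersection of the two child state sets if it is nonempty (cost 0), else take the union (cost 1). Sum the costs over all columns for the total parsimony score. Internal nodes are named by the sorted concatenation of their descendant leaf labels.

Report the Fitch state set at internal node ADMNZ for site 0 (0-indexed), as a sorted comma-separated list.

[col 0] AN: children A:{G}, N:{G} ∩→ {G}; cost 0
[col 0] ANZ: children AN:{G}, Z:{A} ∪→ {A,G}; cost 1
[col 0] AMNZ: children ANZ:{A,G}, M:{G} ∩→ {G}; cost 0
[col 0] ADMNZ: children AMNZ:{G}, D:{T} ∪→ {G,T}; cost 1
[col 1] AN: children A:{G}, N:{T} ∪→ {G,T}; cost 1
[col 1] ANZ: children AN:{G,T}, Z:{T} ∩→ {T}; cost 0
[col 1] AMNZ: children ANZ:{T}, M:{C} ∪→ {C,T}; cost 1
[col 1] ADMNZ: children AMNZ:{C,T}, D:{G} ∪→ {C,G,T}; cost 1
[col 2] AN: children A:{G}, N:{G} ∩→ {G}; cost 0
[col 2] ANZ: children AN:{G}, Z:{G} ∩→ {G}; cost 0
[col 2] AMNZ: children ANZ:{G}, M:{A} ∪→ {A,G}; cost 1
[col 2] ADMNZ: children AMNZ:{A,G}, D:{C} ∪→ {A,C,G}; cost 1
[col 3] AN: children A:{G}, N:{C} ∪→ {C,G}; cost 1
[col 3] ANZ: children AN:{C,G}, Z:{T} ∪→ {C,G,T}; cost 1
[col 3] AMNZ: children ANZ:{C,G,T}, M:{C} ∩→ {C}; cost 0
[col 3] ADMNZ: children AMNZ:{C}, D:{G} ∪→ {C,G}; cost 1
per-site changes: [2, 3, 2, 3]; total = 10

G,T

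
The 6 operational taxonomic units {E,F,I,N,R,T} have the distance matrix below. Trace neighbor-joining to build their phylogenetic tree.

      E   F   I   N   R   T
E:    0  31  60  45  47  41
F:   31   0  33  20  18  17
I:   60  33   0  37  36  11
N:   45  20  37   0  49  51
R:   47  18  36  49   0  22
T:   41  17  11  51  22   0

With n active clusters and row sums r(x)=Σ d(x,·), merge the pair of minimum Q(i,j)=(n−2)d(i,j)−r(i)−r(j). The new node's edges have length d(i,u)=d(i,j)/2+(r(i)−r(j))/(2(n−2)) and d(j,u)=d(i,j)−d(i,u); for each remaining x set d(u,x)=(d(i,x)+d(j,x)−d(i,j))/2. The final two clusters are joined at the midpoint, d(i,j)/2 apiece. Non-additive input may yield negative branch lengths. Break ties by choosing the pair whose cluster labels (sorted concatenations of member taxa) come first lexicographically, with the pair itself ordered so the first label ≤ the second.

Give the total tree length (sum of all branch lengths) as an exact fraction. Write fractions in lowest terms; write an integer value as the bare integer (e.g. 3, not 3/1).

step 1: merge (I,T) at d=11, Q=-275; branch lengths I→79/8, T→9/8; new cluster IT
  updated: d(E,IT)=45, d(F,IT)=39/2, d(IT,N)=77/2, d(IT,R)=47/2
step 2: merge (IT,R) at d=47/2, Q=-387/2; branch lengths IT→119/12, R→163/12; new cluster IRT
  updated: d(E,IRT)=137/4, d(F,IRT)=7, d(IRT,N)=32
step 3: merge (E,N) at d=45, Q=-469/4; branch lengths E→413/16, N→307/16; new cluster EN
  updated: d(EN,F)=3, d(EN,IRT)=85/8
step 4: merge (EN,F) at d=3, Q=-165/8; branch lengths EN→53/16, F→-5/16; new cluster EFN
  updated: d(EFN,IRT)=117/16
step 5: merge (EFN,IRT) at d=117/16; branch lengths EFN→117/32, IRT→117/32; new cluster EFINRT
final tree: (((E:413/16,N:307/16):53/16,F:-5/16):117/32,((I:79/8,T:9/8):119/12,R:163/12):117/32)
total length: 1437/16

1437/16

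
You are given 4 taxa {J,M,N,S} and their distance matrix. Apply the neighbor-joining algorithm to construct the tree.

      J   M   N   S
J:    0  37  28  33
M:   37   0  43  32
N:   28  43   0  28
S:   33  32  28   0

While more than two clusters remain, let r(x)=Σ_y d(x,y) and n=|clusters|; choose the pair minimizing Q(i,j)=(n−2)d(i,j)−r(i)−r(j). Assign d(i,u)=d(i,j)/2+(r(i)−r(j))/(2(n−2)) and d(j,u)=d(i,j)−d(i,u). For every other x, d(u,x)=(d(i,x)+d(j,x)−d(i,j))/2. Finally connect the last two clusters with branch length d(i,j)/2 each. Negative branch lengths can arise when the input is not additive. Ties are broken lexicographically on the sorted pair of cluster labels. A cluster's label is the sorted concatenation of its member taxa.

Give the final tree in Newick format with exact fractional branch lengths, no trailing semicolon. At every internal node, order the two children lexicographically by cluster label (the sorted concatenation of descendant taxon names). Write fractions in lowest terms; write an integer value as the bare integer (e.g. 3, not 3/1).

iteration 1: select J,N (d=28, Q=-141); attach at lengths (55/4, 57/4); label the merged cluster JN
  updated: d(JN,M)=26, d(JN,S)=33/2
iteration 2: select JN,M (d=26, Q=-149/2); attach at lengths (21/4, 83/4); label the merged cluster JMN
  updated: d(JMN,S)=45/4
iteration 3: select JMN,S (d=45/4); attach at lengths (45/8, 45/8); label the merged cluster JMNS
final tree: (((J:55/4,N:57/4):21/4,M:83/4):45/8,S:45/8)
total length: 261/4

(((J:55/4,N:57/4):21/4,M:83/4):45/8,S:45/8)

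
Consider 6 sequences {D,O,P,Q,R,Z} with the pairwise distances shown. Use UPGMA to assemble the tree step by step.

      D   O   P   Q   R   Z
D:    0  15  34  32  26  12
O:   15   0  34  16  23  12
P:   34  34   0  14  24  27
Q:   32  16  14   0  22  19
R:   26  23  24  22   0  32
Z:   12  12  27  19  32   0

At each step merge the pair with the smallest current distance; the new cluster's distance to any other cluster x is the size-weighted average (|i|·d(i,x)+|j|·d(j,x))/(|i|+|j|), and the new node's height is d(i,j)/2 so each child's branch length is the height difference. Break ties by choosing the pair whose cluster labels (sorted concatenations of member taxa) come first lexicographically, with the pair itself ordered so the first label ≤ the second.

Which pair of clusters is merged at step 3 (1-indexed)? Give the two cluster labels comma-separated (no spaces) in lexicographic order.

1. join D+Z (d=12) ⇒ DZ; edges |D|=6, |Z|=6
  updated: d(DZ,O)=27/2, d(DZ,P)=61/2, d(DZ,Q)=51/2, d(DZ,R)=29
2. join DZ+O (d=27/2) ⇒ DOZ; edges |DZ|=3/4, |O|=27/4
  updated: d(DOZ,P)=95/3, d(DOZ,Q)=67/3, d(DOZ,R)=27
3. join P+Q (d=14) ⇒ PQ; edges |P|=7, |Q|=7
  updated: d(DOZ,PQ)=27, d(PQ,R)=23
4. join PQ+R (d=23) ⇒ PQR; edges |PQ|=9/2, |R|=23/2
  updated: d(DOZ,PQR)=27
5. join DOZ+PQR (d=27) ⇒ DOPQRZ; edges |DOZ|=27/4, |PQR|=2
final tree: (((D:6,Z:6):3/4,O:27/4):27/4,((P:7,Q:7):9/2,R:23/2):2)
total length: 233/4

P,Q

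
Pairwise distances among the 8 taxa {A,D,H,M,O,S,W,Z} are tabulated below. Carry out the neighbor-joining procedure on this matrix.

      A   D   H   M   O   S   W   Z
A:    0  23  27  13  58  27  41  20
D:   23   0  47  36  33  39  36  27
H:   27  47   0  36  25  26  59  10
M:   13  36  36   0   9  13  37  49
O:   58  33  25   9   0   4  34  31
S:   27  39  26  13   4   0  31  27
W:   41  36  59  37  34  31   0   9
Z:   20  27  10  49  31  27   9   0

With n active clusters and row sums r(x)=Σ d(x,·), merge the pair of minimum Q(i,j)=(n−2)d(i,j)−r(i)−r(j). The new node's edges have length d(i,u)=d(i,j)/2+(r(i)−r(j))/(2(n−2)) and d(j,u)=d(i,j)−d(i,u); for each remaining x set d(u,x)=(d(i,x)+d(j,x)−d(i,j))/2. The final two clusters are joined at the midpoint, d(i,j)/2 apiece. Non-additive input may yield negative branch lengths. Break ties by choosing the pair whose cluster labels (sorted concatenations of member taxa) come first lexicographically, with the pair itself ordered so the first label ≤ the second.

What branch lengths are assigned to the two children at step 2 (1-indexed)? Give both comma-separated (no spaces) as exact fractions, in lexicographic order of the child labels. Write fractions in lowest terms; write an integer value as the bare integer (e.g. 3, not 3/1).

87/20,-7/20

1. join W+Z (d=9, Q=-366) ⇒ WZ; edges |W|=32/3, |Z|=-5/3
  updated: d(A,WZ)=26, d(D,WZ)=27, d(H,WZ)=30, d(M,WZ)=77/2, d(O,WZ)=28, d(S,WZ)=49/2
2. join O+S (d=4, Q=-541/2) ⇒ OS; edges |O|=87/20, |S|=-7/20
  updated: d(A,OS)=81/2, d(D,OS)=34, d(H,OS)=47/2, d(M,OS)=9, d(OS,WZ)=97/4
3. join M+OS (d=9, Q=-911/4) ⇒ MOS; edges |M|=149/32, |OS|=139/32
  updated: d(A,MOS)=89/4, d(D,MOS)=61/2, d(H,MOS)=101/4, d(MOS,WZ)=215/8
4. join H+MOS (d=101/4, Q=-1267/8) ⇒ HMOS; edges |H|=267/16, |MOS|=137/16
  updated: d(A,HMOS)=12, d(D,HMOS)=209/8, d(HMOS,WZ)=253/16
5. join A+D (d=23, Q=-729/8) ⇒ AD; edges |A|=247/32, |D|=489/32
  updated: d(AD,HMOS)=121/16, d(AD,WZ)=15
6. join AD+HMOS (d=121/16, Q=-307/8) ⇒ ADHMOS; edges |AD|=27/8, |HMOS|=67/16
  updated: d(ADHMOS,WZ)=93/8
7. join ADHMOS+WZ (d=93/8) ⇒ ADHMOSWZ; edges |ADHMOS|=93/16, |WZ|=93/16
final tree: (((A:247/32,D:489/32):27/8,(H:267/16,(M:149/32,(O:87/20,S:-7/20):139/32):137/16):67/16):93/16,(W:32/3,Z:-5/3):93/16)
total length: 1431/16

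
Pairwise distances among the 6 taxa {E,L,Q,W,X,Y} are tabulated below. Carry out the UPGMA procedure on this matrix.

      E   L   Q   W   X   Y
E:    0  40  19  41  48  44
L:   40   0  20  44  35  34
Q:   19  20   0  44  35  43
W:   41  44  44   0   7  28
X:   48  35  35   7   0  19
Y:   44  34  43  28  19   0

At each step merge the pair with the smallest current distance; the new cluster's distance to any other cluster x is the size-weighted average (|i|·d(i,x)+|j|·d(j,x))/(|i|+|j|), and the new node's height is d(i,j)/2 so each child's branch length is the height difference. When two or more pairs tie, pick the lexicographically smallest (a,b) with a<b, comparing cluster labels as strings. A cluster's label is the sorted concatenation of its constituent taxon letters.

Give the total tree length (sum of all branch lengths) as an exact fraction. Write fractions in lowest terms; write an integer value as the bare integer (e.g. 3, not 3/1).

2903/36

step 1: merge (W,X) at d=7; branch lengths W→7/2, X→7/2; new cluster WX
  updated: d(E,WX)=89/2, d(L,WX)=79/2, d(Q,WX)=79/2, d(WX,Y)=47/2
step 2: merge (E,Q) at d=19; branch lengths E→19/2, Q→19/2; new cluster EQ
  updated: d(EQ,L)=30, d(EQ,WX)=42, d(EQ,Y)=87/2
step 3: merge (WX,Y) at d=47/2; branch lengths WX→33/4, Y→47/4; new cluster WXY
  updated: d(EQ,WXY)=85/2, d(L,WXY)=113/3
step 4: merge (EQ,L) at d=30; branch lengths EQ→11/2, L→15; new cluster ELQ
  updated: d(ELQ,WXY)=368/9
step 5: merge (ELQ,WXY) at d=368/9; branch lengths ELQ→49/9, WXY→313/36; new cluster ELQWXY
final tree: (((E:19/2,Q:19/2):11/2,L:15):49/9,((W:7/2,X:7/2):33/4,Y:47/4):313/36)
total length: 2903/36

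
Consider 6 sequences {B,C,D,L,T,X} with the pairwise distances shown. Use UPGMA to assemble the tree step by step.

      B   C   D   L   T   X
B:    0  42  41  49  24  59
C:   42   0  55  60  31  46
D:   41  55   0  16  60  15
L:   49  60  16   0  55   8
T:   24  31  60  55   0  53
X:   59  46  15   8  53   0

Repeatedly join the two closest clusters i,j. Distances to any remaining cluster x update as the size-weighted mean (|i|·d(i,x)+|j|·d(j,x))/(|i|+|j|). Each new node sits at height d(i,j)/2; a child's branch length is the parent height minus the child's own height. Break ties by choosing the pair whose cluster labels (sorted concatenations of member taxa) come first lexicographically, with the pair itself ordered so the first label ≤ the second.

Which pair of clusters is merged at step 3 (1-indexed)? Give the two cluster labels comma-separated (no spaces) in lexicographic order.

B,T

1. join L+X (d=8) ⇒ LX; edges |L|=4, |X|=4
  updated: d(B,LX)=54, d(C,LX)=53, d(D,LX)=31/2, d(LX,T)=54
2. join D+LX (d=31/2) ⇒ DLX; edges |D|=31/4, |LX|=15/4
  updated: d(B,DLX)=149/3, d(C,DLX)=161/3, d(DLX,T)=56
3. join B+T (d=24) ⇒ BT; edges |B|=12, |T|=12
  updated: d(BT,C)=73/2, d(BT,DLX)=317/6
4. join BT+C (d=73/2) ⇒ BCT; edges |BT|=25/4, |C|=73/4
  updated: d(BCT,DLX)=478/9
5. join BCT+DLX (d=478/9) ⇒ BCDLTX; edges |BCT|=299/36, |DLX|=677/36
final tree: (((B:12,T:12):25/4,C:73/4):299/36,(D:31/4,(L:4,X:4):15/4):677/36)
total length: 856/9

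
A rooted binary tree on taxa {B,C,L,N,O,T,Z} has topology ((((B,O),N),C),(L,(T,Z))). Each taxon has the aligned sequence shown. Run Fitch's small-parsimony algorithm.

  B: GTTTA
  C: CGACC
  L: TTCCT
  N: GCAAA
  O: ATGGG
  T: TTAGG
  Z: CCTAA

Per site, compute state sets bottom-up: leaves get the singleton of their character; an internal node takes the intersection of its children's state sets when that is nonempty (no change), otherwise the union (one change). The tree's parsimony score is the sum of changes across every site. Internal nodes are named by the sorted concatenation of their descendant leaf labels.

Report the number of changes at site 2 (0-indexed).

4

site 0, node BO: B={G} ∪ O={A} → {A,G} (+1)
site 0, node BNO: BO={A,G} ∩ N={G} → {G} (+0)
site 0, node BCNO: BNO={G} ∪ C={C} → {C,G} (+1)
site 0, node TZ: T={T} ∪ Z={C} → {C,T} (+1)
site 0, node LTZ: L={T} ∩ TZ={C,T} → {T} (+0)
site 0, node BCLNOTZ: BCNO={C,G} ∪ LTZ={T} → {C,G,T} (+1)
site 1, node BO: B={T} ∩ O={T} → {T} (+0)
site 1, node BNO: BO={T} ∪ N={C} → {C,T} (+1)
site 1, node BCNO: BNO={C,T} ∪ C={G} → {C,G,T} (+1)
site 1, node TZ: T={T} ∪ Z={C} → {C,T} (+1)
site 1, node LTZ: L={T} ∩ TZ={C,T} → {T} (+0)
site 1, node BCLNOTZ: BCNO={C,G,T} ∩ LTZ={T} → {T} (+0)
site 2, node BO: B={T} ∪ O={G} → {G,T} (+1)
site 2, node BNO: BO={G,T} ∪ N={A} → {A,G,T} (+1)
site 2, node BCNO: BNO={A,G,T} ∩ C={A} → {A} (+0)
site 2, node TZ: T={A} ∪ Z={T} → {A,T} (+1)
site 2, node LTZ: L={C} ∪ TZ={A,T} → {A,C,T} (+1)
site 2, node BCLNOTZ: BCNO={A} ∩ LTZ={A,C,T} → {A} (+0)
site 3, node BO: B={T} ∪ O={G} → {G,T} (+1)
site 3, node BNO: BO={G,T} ∪ N={A} → {A,G,T} (+1)
site 3, node BCNO: BNO={A,G,T} ∪ C={C} → {A,C,G,T} (+1)
site 3, node TZ: T={G} ∪ Z={A} → {A,G} (+1)
site 3, node LTZ: L={C} ∪ TZ={A,G} → {A,C,G} (+1)
site 3, node BCLNOTZ: BCNO={A,C,G,T} ∩ LTZ={A,C,G} → {A,C,G} (+0)
site 4, node BO: B={A} ∪ O={G} → {A,G} (+1)
site 4, node BNO: BO={A,G} ∩ N={A} → {A} (+0)
site 4, node BCNO: BNO={A} ∪ C={C} → {A,C} (+1)
site 4, node TZ: T={G} ∪ Z={A} → {A,G} (+1)
site 4, node LTZ: L={T} ∪ TZ={A,G} → {A,G,T} (+1)
site 4, node BCLNOTZ: BCNO={A,C} ∩ LTZ={A,G,T} → {A} (+0)
per-site changes: [4, 3, 4, 5, 4]; total = 20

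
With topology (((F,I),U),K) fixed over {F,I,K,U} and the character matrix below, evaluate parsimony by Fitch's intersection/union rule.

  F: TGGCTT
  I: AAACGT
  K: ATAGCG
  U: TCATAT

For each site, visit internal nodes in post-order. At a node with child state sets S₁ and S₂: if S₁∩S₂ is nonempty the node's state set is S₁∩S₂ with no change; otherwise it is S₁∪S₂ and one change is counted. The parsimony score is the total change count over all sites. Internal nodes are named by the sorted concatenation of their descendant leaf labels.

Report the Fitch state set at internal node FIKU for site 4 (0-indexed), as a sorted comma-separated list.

A,C,G,T

[col 0] FI: children F:{T}, I:{A} ∪→ {A,T}; cost 1
[col 0] FIU: children FI:{A,T}, U:{T} ∩→ {T}; cost 0
[col 0] FIKU: children FIU:{T}, K:{A} ∪→ {A,T}; cost 1
[col 1] FI: children F:{G}, I:{A} ∪→ {A,G}; cost 1
[col 1] FIU: children FI:{A,G}, U:{C} ∪→ {A,C,G}; cost 1
[col 1] FIKU: children FIU:{A,C,G}, K:{T} ∪→ {A,C,G,T}; cost 1
[col 2] FI: children F:{G}, I:{A} ∪→ {A,G}; cost 1
[col 2] FIU: children FI:{A,G}, U:{A} ∩→ {A}; cost 0
[col 2] FIKU: children FIU:{A}, K:{A} ∩→ {A}; cost 0
[col 3] FI: children F:{C}, I:{C} ∩→ {C}; cost 0
[col 3] FIU: children FI:{C}, U:{T} ∪→ {C,T}; cost 1
[col 3] FIKU: children FIU:{C,T}, K:{G} ∪→ {C,G,T}; cost 1
[col 4] FI: children F:{T}, I:{G} ∪→ {G,T}; cost 1
[col 4] FIU: children FI:{G,T}, U:{A} ∪→ {A,G,T}; cost 1
[col 4] FIKU: children FIU:{A,G,T}, K:{C} ∪→ {A,C,G,T}; cost 1
[col 5] FI: children F:{T}, I:{T} ∩→ {T}; cost 0
[col 5] FIU: children FI:{T}, U:{T} ∩→ {T}; cost 0
[col 5] FIKU: children FIU:{T}, K:{G} ∪→ {G,T}; cost 1
per-site changes: [2, 3, 1, 2, 3, 1]; total = 12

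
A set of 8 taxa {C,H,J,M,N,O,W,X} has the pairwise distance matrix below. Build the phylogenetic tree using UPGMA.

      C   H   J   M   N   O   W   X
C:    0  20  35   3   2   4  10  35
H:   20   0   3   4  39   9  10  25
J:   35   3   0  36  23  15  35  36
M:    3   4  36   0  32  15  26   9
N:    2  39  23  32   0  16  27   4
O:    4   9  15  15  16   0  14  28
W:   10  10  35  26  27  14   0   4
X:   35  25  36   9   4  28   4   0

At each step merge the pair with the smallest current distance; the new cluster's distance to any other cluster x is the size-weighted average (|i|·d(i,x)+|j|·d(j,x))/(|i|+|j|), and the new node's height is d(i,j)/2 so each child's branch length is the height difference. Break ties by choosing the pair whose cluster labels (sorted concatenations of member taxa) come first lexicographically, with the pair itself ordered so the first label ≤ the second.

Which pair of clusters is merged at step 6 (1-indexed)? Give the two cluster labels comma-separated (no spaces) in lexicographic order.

CMNO,WX

1. join C+N (d=2) ⇒ CN; edges |C|=1, |N|=1
  updated: d(CN,H)=59/2, d(CN,J)=29, d(CN,M)=35/2, d(CN,O)=10, d(CN,W)=37/2, d(CN,X)=39/2
2. join H+J (d=3) ⇒ HJ; edges |H|=3/2, |J|=3/2
  updated: d(CN,HJ)=117/4, d(HJ,M)=20, d(HJ,O)=12, d(HJ,W)=45/2, d(HJ,X)=61/2
3. join W+X (d=4) ⇒ WX; edges |W|=2, |X|=2
  updated: d(CN,WX)=19, d(HJ,WX)=53/2, d(M,WX)=35/2, d(O,WX)=21
4. join CN+O (d=10) ⇒ CNO; edges |CN|=4, |O|=5
  updated: d(CNO,HJ)=47/2, d(CNO,M)=50/3, d(CNO,WX)=59/3
5. join CNO+M (d=50/3) ⇒ CMNO; edges |CNO|=10/3, |M|=25/3
  updated: d(CMNO,HJ)=181/8, d(CMNO,WX)=153/8
6. join CMNO+WX (d=153/8) ⇒ CMNOWX; edges |CMNO|=59/48, |WX|=121/16
  updated: d(CMNOWX,HJ)=287/12
7. join CMNOWX+HJ (d=287/12) ⇒ CHJMNOWX; edges |CMNOWX|=115/48, |HJ|=251/24
final tree: (((((C:1,N:1):4,O:5):10/3,M:25/3):59/48,(W:2,X:2):121/16):115/48,(H:3/2,J:3/2):251/24)
total length: 821/16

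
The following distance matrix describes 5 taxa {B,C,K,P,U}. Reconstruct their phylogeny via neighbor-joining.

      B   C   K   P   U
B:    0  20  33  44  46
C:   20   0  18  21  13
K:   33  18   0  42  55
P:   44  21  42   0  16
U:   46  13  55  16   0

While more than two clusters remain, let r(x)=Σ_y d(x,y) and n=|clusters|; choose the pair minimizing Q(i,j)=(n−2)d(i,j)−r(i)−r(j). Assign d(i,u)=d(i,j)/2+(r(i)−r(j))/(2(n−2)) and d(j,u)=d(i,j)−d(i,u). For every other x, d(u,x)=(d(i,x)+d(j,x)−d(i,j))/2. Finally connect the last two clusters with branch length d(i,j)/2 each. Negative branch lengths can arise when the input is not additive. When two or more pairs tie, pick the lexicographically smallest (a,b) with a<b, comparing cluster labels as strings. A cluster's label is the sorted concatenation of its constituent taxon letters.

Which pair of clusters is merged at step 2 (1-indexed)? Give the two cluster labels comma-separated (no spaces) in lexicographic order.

B,K

step 1: merge (P,U) at d=16, Q=-205; branch lengths P→41/6, U→55/6; new cluster PU
  updated: d(B,PU)=37, d(C,PU)=9, d(K,PU)=81/2
step 2: merge (B,K) at d=33, Q=-231/2; branch lengths B→129/8, K→135/8; new cluster BK
  updated: d(BK,C)=5/2, d(BK,PU)=89/4
step 3: merge (BK,C) at d=5/2, Q=-135/4; branch lengths BK→63/8, C→-43/8; new cluster BCK
  updated: d(BCK,PU)=115/8
step 4: merge (BCK,PU) at d=115/8; branch lengths BCK→115/16, PU→115/16; new cluster BCKPU
final tree: (((B:129/8,K:135/8):63/8,C:-43/8):115/16,(P:41/6,U:55/6):115/16)
total length: 527/8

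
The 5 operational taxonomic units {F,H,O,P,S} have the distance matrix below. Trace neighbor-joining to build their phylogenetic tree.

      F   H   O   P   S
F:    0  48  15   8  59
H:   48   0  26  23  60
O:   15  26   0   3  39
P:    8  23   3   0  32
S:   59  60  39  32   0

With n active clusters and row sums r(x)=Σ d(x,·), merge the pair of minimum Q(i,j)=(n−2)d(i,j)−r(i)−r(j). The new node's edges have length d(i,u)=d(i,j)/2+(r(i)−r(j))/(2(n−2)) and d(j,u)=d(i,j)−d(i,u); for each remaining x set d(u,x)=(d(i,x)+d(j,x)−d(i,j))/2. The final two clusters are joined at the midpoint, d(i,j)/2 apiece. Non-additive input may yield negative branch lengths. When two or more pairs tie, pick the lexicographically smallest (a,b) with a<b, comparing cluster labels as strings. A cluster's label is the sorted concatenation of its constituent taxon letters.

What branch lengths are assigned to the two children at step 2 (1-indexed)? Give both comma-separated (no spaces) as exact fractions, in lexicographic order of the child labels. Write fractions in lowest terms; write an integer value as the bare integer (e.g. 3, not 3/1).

1. join F+P (d=8, Q=-172) ⇒ FP; edges |F|=44/3, |P|=-20/3
  updated: d(FP,H)=63/2, d(FP,O)=5, d(FP,S)=83/2
2. join FP+O (d=5, Q=-138) ⇒ FOP; edges |FP|=9/2, |O|=1/2
  updated: d(FOP,H)=105/4, d(FOP,S)=151/4
3. join FOP+H (d=105/4, Q=-124) ⇒ FHOP; edges |FOP|=2, |H|=97/4
  updated: d(FHOP,S)=143/4
4. join FHOP+S (d=143/4) ⇒ FHOPS; edges |FHOP|=143/8, |S|=143/8
final tree: ((((F:44/3,P:-20/3):9/2,O:1/2):2,H:97/4):143/8,S:143/8)
total length: 75

9/2,1/2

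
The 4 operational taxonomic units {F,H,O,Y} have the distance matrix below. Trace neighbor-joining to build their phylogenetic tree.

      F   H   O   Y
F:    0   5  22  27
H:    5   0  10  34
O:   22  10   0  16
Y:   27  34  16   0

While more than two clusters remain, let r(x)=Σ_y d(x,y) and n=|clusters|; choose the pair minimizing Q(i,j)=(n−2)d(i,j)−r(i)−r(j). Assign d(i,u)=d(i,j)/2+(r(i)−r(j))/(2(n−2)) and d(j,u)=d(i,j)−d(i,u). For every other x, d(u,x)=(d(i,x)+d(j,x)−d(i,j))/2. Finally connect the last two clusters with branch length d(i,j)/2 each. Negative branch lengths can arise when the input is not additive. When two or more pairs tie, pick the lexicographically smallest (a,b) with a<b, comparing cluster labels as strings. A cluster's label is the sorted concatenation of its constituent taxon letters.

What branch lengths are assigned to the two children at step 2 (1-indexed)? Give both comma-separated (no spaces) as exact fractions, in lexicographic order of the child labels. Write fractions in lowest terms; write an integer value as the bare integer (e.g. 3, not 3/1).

51/4,3/4

1. join F+H (d=5, Q=-93) ⇒ FH; edges |F|=15/4, |H|=5/4
  updated: d(FH,O)=27/2, d(FH,Y)=28
2. join FH+O (d=27/2, Q=-115/2) ⇒ FHO; edges |FH|=51/4, |O|=3/4
  updated: d(FHO,Y)=61/4
3. join FHO+Y (d=61/4) ⇒ FHOY; edges |FHO|=61/8, |Y|=61/8
final tree: (((F:15/4,H:5/4):51/4,O:3/4):61/8,Y:61/8)
total length: 135/4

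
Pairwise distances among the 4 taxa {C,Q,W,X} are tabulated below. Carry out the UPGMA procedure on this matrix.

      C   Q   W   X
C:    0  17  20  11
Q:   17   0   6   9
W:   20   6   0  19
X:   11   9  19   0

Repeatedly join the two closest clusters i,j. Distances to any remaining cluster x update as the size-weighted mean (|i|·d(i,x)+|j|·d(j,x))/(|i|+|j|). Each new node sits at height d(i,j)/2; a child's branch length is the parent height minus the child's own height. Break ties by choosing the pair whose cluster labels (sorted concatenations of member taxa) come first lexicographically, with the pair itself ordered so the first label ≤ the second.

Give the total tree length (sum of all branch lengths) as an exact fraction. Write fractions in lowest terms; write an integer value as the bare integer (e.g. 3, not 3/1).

99/4

iteration 1: select Q,W (d=6); attach at lengths (3, 3); label the merged cluster QW
  updated: d(C,QW)=37/2, d(QW,X)=14
iteration 2: select C,X (d=11); attach at lengths (11/2, 11/2); label the merged cluster CX
  updated: d(CX,QW)=65/4
iteration 3: select CX,QW (d=65/4); attach at lengths (21/8, 41/8); label the merged cluster CQWX
final tree: ((C:11/2,X:11/2):21/8,(Q:3,W:3):41/8)
total length: 99/4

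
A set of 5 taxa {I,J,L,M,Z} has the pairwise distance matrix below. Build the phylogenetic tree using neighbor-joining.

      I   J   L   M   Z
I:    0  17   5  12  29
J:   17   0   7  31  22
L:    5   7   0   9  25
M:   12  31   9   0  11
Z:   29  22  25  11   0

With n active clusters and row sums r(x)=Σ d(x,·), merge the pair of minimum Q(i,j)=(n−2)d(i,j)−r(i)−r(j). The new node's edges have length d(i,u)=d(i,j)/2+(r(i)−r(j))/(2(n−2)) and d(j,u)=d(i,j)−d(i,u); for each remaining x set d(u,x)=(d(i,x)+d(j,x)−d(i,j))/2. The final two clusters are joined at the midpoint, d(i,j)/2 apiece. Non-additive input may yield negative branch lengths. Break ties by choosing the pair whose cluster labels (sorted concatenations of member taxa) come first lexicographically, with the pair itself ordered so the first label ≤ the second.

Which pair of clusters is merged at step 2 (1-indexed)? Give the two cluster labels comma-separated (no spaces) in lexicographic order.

I,MZ

iteration 1: select M,Z (d=11, Q=-117); attach at lengths (3/2, 19/2); label the merged cluster MZ
  updated: d(I,MZ)=15, d(J,MZ)=21, d(L,MZ)=23/2
iteration 2: select I,MZ (d=15, Q=-109/2); attach at lengths (39/8, 81/8); label the merged cluster IMZ
  updated: d(IMZ,J)=23/2, d(IMZ,L)=3/4
iteration 3: select IMZ,J (d=23/2, Q=-77/4); attach at lengths (21/8, 71/8); label the merged cluster IJMZ
  updated: d(IJMZ,L)=-15/8
iteration 4: select IJMZ,L (d=-15/8); attach at lengths (-15/16, -15/16); label the merged cluster IJLMZ
final tree: (((I:39/8,(M:3/2,Z:19/2):81/8):21/8,J:71/8):-15/16,L:-15/16)
total length: 285/8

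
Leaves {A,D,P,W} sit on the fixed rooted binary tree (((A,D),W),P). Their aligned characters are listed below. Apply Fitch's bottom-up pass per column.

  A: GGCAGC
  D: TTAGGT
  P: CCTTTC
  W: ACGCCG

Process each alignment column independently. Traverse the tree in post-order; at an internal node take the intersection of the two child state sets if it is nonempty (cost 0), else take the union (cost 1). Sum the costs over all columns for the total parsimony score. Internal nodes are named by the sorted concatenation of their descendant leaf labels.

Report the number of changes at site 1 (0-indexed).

2

[col 0] AD: children A:{G}, D:{T} ∪→ {G,T}; cost 1
[col 0] ADW: children AD:{G,T}, W:{A} ∪→ {A,G,T}; cost 1
[col 0] ADPW: children ADW:{A,G,T}, P:{C} ∪→ {A,C,G,T}; cost 1
[col 1] AD: children A:{G}, D:{T} ∪→ {G,T}; cost 1
[col 1] ADW: children AD:{G,T}, W:{C} ∪→ {C,G,T}; cost 1
[col 1] ADPW: children ADW:{C,G,T}, P:{C} ∩→ {C}; cost 0
[col 2] AD: children A:{C}, D:{A} ∪→ {A,C}; cost 1
[col 2] ADW: children AD:{A,C}, W:{G} ∪→ {A,C,G}; cost 1
[col 2] ADPW: children ADW:{A,C,G}, P:{T} ∪→ {A,C,G,T}; cost 1
[col 3] AD: children A:{A}, D:{G} ∪→ {A,G}; cost 1
[col 3] ADW: children AD:{A,G}, W:{C} ∪→ {A,C,G}; cost 1
[col 3] ADPW: children ADW:{A,C,G}, P:{T} ∪→ {A,C,G,T}; cost 1
[col 4] AD: children A:{G}, D:{G} ∩→ {G}; cost 0
[col 4] ADW: children AD:{G}, W:{C} ∪→ {C,G}; cost 1
[col 4] ADPW: children ADW:{C,G}, P:{T} ∪→ {C,G,T}; cost 1
[col 5] AD: children A:{C}, D:{T} ∪→ {C,T}; cost 1
[col 5] ADW: children AD:{C,T}, W:{G} ∪→ {C,G,T}; cost 1
[col 5] ADPW: children ADW:{C,G,T}, P:{C} ∩→ {C}; cost 0
per-site changes: [3, 2, 3, 3, 2, 2]; total = 15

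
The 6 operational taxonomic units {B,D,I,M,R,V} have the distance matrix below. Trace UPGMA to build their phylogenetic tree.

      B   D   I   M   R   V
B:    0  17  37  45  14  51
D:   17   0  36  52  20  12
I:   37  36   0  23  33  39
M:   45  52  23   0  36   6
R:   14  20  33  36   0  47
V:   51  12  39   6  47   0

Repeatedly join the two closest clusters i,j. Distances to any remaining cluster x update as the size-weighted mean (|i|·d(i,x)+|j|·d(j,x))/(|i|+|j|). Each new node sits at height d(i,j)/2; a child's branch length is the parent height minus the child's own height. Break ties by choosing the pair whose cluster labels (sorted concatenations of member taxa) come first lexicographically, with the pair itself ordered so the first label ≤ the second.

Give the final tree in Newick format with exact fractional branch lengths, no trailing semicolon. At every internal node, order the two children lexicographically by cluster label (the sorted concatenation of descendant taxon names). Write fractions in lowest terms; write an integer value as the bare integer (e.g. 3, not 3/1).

(((B:7,R:7):9/4,D:37/4):365/36,(I:31/2,(M:3,V:3):25/2):35/9)

1. join M+V (d=6) ⇒ MV; edges |M|=3, |V|=3
  updated: d(B,MV)=48, d(D,MV)=32, d(I,MV)=31, d(MV,R)=83/2
2. join B+R (d=14) ⇒ BR; edges |B|=7, |R|=7
  updated: d(BR,D)=37/2, d(BR,I)=35, d(BR,MV)=179/4
3. join BR+D (d=37/2) ⇒ BDR; edges |BR|=9/4, |D|=37/4
  updated: d(BDR,I)=106/3, d(BDR,MV)=81/2
4. join I+MV (d=31) ⇒ IMV; edges |I|=31/2, |MV|=25/2
  updated: d(BDR,IMV)=349/9
5. join BDR+IMV (d=349/9) ⇒ BDIMRV; edges |BDR|=365/36, |IMV|=35/9
final tree: (((B:7,R:7):9/4,D:37/4):365/36,(I:31/2,(M:3,V:3):25/2):35/9)
total length: 2647/36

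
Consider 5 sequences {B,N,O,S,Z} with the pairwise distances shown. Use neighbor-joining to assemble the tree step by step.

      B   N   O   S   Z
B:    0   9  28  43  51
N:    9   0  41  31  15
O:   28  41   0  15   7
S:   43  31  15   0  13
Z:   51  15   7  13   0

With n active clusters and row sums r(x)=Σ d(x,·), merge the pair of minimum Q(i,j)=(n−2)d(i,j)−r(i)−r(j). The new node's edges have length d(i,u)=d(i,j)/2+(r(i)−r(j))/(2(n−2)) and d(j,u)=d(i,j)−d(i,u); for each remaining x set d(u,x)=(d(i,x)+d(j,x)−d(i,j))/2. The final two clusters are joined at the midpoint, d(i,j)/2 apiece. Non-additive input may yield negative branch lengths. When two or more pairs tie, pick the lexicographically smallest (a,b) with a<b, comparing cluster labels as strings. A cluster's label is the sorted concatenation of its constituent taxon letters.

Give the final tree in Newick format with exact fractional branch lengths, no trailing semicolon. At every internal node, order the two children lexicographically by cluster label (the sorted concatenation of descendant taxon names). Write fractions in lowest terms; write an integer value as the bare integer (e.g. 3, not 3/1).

1. join B+N (d=9, Q=-200) ⇒ BN; edges |B|=31/3, |N|=-4/3
  updated: d(BN,O)=30, d(BN,S)=65/2, d(BN,Z)=57/2
2. join BN+S (d=65/2, Q=-173/2) ⇒ BNS; edges |BN|=191/8, |S|=69/8
  updated: d(BNS,O)=25/4, d(BNS,Z)=9/2
3. join BNS+O (d=25/4, Q=-71/4) ⇒ BNOS; edges |BNS|=15/8, |O|=35/8
  updated: d(BNOS,Z)=21/8
4. join BNOS+Z (d=21/8) ⇒ BNOSZ; edges |BNOS|=21/16, |Z|=21/16
final tree: ((((B:31/3,N:-4/3):191/8,S:69/8):15/8,O:35/8):21/16,Z:21/16)
total length: 403/8

((((B:31/3,N:-4/3):191/8,S:69/8):15/8,O:35/8):21/16,Z:21/16)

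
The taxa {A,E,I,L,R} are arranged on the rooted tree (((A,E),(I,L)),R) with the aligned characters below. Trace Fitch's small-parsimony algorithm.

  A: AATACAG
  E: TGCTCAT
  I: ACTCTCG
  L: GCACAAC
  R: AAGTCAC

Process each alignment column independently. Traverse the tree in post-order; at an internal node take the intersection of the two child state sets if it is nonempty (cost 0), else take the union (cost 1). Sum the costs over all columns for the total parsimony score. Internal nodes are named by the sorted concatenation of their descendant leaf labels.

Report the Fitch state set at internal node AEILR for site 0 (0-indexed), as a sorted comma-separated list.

[col 0] AE: children A:{A}, E:{T} ∪→ {A,T}; cost 1
[col 0] IL: children I:{A}, L:{G} ∪→ {A,G}; cost 1
[col 0] AEIL: children AE:{A,T}, IL:{A,G} ∩→ {A}; cost 0
[col 0] AEILR: children AEIL:{A}, R:{A} ∩→ {A}; cost 0
[col 1] AE: children A:{A}, E:{G} ∪→ {A,G}; cost 1
[col 1] IL: children I:{C}, L:{C} ∩→ {C}; cost 0
[col 1] AEIL: children AE:{A,G}, IL:{C} ∪→ {A,C,G}; cost 1
[col 1] AEILR: children AEIL:{A,C,G}, R:{A} ∩→ {A}; cost 0
[col 2] AE: children A:{T}, E:{C} ∪→ {C,T}; cost 1
[col 2] IL: children I:{T}, L:{A} ∪→ {A,T}; cost 1
[col 2] AEIL: children AE:{C,T}, IL:{A,T} ∩→ {T}; cost 0
[col 2] AEILR: children AEIL:{T}, R:{G} ∪→ {G,T}; cost 1
[col 3] AE: children A:{A}, E:{T} ∪→ {A,T}; cost 1
[col 3] IL: children I:{C}, L:{C} ∩→ {C}; cost 0
[col 3] AEIL: children AE:{A,T}, IL:{C} ∪→ {A,C,T}; cost 1
[col 3] AEILR: children AEIL:{A,C,T}, R:{T} ∩→ {T}; cost 0
[col 4] AE: children A:{C}, E:{C} ∩→ {C}; cost 0
[col 4] IL: children I:{T}, L:{A} ∪→ {A,T}; cost 1
[col 4] AEIL: children AE:{C}, IL:{A,T} ∪→ {A,C,T}; cost 1
[col 4] AEILR: children AEIL:{A,C,T}, R:{C} ∩→ {C}; cost 0
[col 5] AE: children A:{A}, E:{A} ∩→ {A}; cost 0
[col 5] IL: children I:{C}, L:{A} ∪→ {A,C}; cost 1
[col 5] AEIL: children AE:{A}, IL:{A,C} ∩→ {A}; cost 0
[col 5] AEILR: children AEIL:{A}, R:{A} ∩→ {A}; cost 0
[col 6] AE: children A:{G}, E:{T} ∪→ {G,T}; cost 1
[col 6] IL: children I:{G}, L:{C} ∪→ {C,G}; cost 1
[col 6] AEIL: children AE:{G,T}, IL:{C,G} ∩→ {G}; cost 0
[col 6] AEILR: children AEIL:{G}, R:{C} ∪→ {C,G}; cost 1
per-site changes: [2, 2, 3, 2, 2, 1, 3]; total = 15

A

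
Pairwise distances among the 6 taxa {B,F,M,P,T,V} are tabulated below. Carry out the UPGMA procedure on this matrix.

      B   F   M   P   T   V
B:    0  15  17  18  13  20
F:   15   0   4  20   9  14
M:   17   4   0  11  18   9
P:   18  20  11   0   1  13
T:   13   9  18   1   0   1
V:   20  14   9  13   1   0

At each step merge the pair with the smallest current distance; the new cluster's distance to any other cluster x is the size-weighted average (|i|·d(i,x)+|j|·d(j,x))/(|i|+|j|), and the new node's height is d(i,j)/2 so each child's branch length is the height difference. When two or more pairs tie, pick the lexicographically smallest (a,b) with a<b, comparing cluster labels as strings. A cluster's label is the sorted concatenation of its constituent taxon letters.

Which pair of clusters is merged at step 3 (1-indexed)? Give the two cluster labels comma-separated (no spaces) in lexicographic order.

PT,V

1. join P+T (d=1) ⇒ PT; edges |P|=1/2, |T|=1/2
  updated: d(B,PT)=31/2, d(F,PT)=29/2, d(M,PT)=29/2, d(PT,V)=7
2. join F+M (d=4) ⇒ FM; edges |F|=2, |M|=2
  updated: d(B,FM)=16, d(FM,PT)=29/2, d(FM,V)=23/2
3. join PT+V (d=7) ⇒ PTV; edges |PT|=3, |V|=7/2
  updated: d(B,PTV)=17, d(FM,PTV)=27/2
4. join FM+PTV (d=27/2) ⇒ FMPTV; edges |FM|=19/4, |PTV|=13/4
  updated: d(B,FMPTV)=83/5
5. join B+FMPTV (d=83/5) ⇒ BFMPTV; edges |B|=83/10, |FMPTV|=31/20
final tree: (B:83/10,((F:2,M:2):19/4,((P:1/2,T:1/2):3,V:7/2):13/4):31/20)
total length: 587/20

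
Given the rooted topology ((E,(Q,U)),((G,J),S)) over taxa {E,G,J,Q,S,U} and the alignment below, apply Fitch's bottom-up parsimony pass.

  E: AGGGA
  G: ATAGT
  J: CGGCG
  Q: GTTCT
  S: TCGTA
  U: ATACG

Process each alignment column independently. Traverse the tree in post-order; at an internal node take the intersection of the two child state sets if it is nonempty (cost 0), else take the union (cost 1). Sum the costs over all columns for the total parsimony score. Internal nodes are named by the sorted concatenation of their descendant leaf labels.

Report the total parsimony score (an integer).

[col 0] QU: children Q:{G}, U:{A} ∪→ {A,G}; cost 1
[col 0] EQU: children E:{A}, QU:{A,G} ∩→ {A}; cost 0
[col 0] GJ: children G:{A}, J:{C} ∪→ {A,C}; cost 1
[col 0] GJS: children GJ:{A,C}, S:{T} ∪→ {A,C,T}; cost 1
[col 0] EGJQSU: children EQU:{A}, GJS:{A,C,T} ∩→ {A}; cost 0
[col 1] QU: children Q:{T}, U:{T} ∩→ {T}; cost 0
[col 1] EQU: children E:{G}, QU:{T} ∪→ {G,T}; cost 1
[col 1] GJ: children G:{T}, J:{G} ∪→ {G,T}; cost 1
[col 1] GJS: children GJ:{G,T}, S:{C} ∪→ {C,G,T}; cost 1
[col 1] EGJQSU: children EQU:{G,T}, GJS:{C,G,T} ∩→ {G,T}; cost 0
[col 2] QU: children Q:{T}, U:{A} ∪→ {A,T}; cost 1
[col 2] EQU: children E:{G}, QU:{A,T} ∪→ {A,G,T}; cost 1
[col 2] GJ: children G:{A}, J:{G} ∪→ {A,G}; cost 1
[col 2] GJS: children GJ:{A,G}, S:{G} ∩→ {G}; cost 0
[col 2] EGJQSU: children EQU:{A,G,T}, GJS:{G} ∩→ {G}; cost 0
[col 3] QU: children Q:{C}, U:{C} ∩→ {C}; cost 0
[col 3] EQU: children E:{G}, QU:{C} ∪→ {C,G}; cost 1
[col 3] GJ: children G:{G}, J:{C} ∪→ {C,G}; cost 1
[col 3] GJS: children GJ:{C,G}, S:{T} ∪→ {C,G,T}; cost 1
[col 3] EGJQSU: children EQU:{C,G}, GJS:{C,G,T} ∩→ {C,G}; cost 0
[col 4] QU: children Q:{T}, U:{G} ∪→ {G,T}; cost 1
[col 4] EQU: children E:{A}, QU:{G,T} ∪→ {A,G,T}; cost 1
[col 4] GJ: children G:{T}, J:{G} ∪→ {G,T}; cost 1
[col 4] GJS: children GJ:{G,T}, S:{A} ∪→ {A,G,T}; cost 1
[col 4] EGJQSU: children EQU:{A,G,T}, GJS:{A,G,T} ∩→ {A,G,T}; cost 0
per-site changes: [3, 3, 3, 3, 4]; total = 16

16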